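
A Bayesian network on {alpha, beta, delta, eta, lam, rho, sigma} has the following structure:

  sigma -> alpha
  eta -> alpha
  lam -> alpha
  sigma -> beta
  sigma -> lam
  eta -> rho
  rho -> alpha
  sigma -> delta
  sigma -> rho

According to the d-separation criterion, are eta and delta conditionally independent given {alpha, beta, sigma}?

Yes — eta and delta are d-separated given {alpha, beta, sigma}.

We examine all 6 paths between eta and delta:
Path 1: eta → rho → alpha ← lam ← sigma → delta
  sigma is a fork here and sigma is conditioned on, so the path is blocked at sigma.
Path 2: eta → rho → alpha ← sigma → delta
  sigma is a fork here and sigma is conditioned on, so the path is blocked at sigma.
Path 3: eta → rho ← sigma → delta
  sigma is a fork here and sigma is conditioned on, so the path is blocked at sigma.
Path 4: eta → alpha ← rho ← sigma → delta
  sigma is a fork here and sigma is conditioned on, so the path is blocked at sigma.
Path 5: eta → alpha ← lam ← sigma → delta
  sigma is a fork here and sigma is conditioned on, so the path is blocked at sigma.
Path 6: eta → alpha ← sigma → delta
  sigma is a fork here and sigma is conditioned on, so the path is blocked at sigma.
Every path is blocked, so eta and delta are d-separated given {alpha, beta, sigma}.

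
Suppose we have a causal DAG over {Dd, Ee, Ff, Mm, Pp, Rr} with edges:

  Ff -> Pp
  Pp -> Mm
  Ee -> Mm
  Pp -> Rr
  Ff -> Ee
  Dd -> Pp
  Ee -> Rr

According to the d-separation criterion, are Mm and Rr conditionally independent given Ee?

No

4 paths connect Mm and Rr; each must be blocked for d-separation to hold:
Path 1: Mm ← Pp → Rr
  Pp is a fork and Pp is not conditioned on — no node blocks this path, so it is active.
Path 2: Mm ← Pp ← Ff → Ee → Rr
  Ee is a chain here and Ee is conditioned on, so the path is blocked at Ee.
Path 3: Mm ← Ee → Rr
  Ee is a fork here and Ee is conditioned on, so the path is blocked at Ee.
Path 4: Mm ← Ee ← Ff → Pp → Rr
  Ee is a chain here and Ee is conditioned on, so the path is blocked at Ee.
Because an active path exists, Mm and Rr are not d-separated.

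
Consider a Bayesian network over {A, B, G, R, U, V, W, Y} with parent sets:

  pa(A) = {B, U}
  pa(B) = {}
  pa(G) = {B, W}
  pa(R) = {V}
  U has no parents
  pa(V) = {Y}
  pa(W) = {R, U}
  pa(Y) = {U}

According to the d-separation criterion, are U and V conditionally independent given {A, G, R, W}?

Enumerating the 3 paths from U to V and testing each for blocking by {A, G, R, W}:
Path 1: U → W ← R ← V
  R is a chain here and R is conditioned on, so the path is blocked at R.
Path 2: U → A ← B → G ← W ← R ← V
  W is a chain here and W is conditioned on, so the path is blocked at W.
Path 3: U → Y → V
  Y is a chain and Y is not conditioned on — no node blocks this path, so it is active.
Since the path U → Y → V is active, U and V are not d-separated given {A, G, R, W}.

No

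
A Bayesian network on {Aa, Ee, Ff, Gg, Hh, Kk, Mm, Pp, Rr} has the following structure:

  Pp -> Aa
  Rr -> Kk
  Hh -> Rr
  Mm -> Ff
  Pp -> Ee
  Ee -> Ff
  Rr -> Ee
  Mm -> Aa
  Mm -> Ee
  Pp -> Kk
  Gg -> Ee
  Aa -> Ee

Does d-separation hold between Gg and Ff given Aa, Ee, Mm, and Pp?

We examine all 5 paths between Gg and Ff:
  1. Gg → Ee → Ff — Ee:chain[blocks] ⇒ blocked
  2. Gg → Ee ← Aa ← Mm → Ff — Ee:collider[open]; Aa:chain[blocks]; Mm:fork[blocks] ⇒ blocked
  3. Gg → Ee ← Mm → Ff — Ee:collider[open]; Mm:fork[blocks] ⇒ blocked
  4. Gg → Ee ← Rr → Kk ← Pp → Aa ← Mm → Ff — Ee:collider[open]; Rr:fork[open]; Kk:collider[blocks]; Pp:fork[blocks]; Aa:collider[open]; Mm:fork[blocks] ⇒ blocked
  5. Gg → Ee ← Pp → Aa ← Mm → Ff — Ee:collider[open]; Pp:fork[blocks]; Aa:collider[open]; Mm:fork[blocks] ⇒ blocked
Since every path is blocked, d-separation holds.

Yes — Gg and Ff are d-separated given {Aa, Ee, Mm, Pp}.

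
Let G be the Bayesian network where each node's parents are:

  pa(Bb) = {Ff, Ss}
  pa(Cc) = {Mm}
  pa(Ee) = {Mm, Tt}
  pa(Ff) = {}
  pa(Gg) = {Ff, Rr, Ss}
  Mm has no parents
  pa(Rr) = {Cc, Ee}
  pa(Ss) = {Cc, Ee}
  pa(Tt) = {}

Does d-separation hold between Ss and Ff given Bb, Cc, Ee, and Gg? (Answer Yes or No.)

There are 6 undirected paths between Ss and Ff; checking each against the conditioning set {Bb, Cc, Ee, Gg}:
  1. Ss → Gg ← Ff — Gg:collider[open] ⇒ active
  2. Ss ← Cc → Rr → Gg ← Ff — Cc:fork[blocks]; Rr:chain[open]; Gg:collider[open] ⇒ blocked
  3. Ss ← Cc ← Mm → Ee → Rr → Gg ← Ff — Cc:chain[blocks]; Mm:fork[open]; Ee:chain[blocks]; Rr:chain[open]; Gg:collider[open] ⇒ blocked
  4. Ss → Bb ← Ff — Bb:collider[open] ⇒ active
  5. Ss ← Ee → Rr → Gg ← Ff — Ee:fork[blocks]; Rr:chain[open]; Gg:collider[open] ⇒ blocked
  6. Ss ← Ee ← Mm → Cc → Rr → Gg ← Ff — Ee:chain[blocks]; Mm:fork[open]; Cc:chain[blocks]; Rr:chain[open]; Gg:collider[open] ⇒ blocked
Because an active path exists, Ss and Ff are not d-separated.

No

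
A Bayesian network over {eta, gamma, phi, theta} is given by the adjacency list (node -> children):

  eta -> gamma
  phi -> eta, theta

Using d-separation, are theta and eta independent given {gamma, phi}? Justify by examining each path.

Yes

There is one path between theta and eta:
Path 1: theta ← phi → eta
  phi is a fork here and phi is conditioned on, so the path is blocked at phi.
Since every path is blocked, d-separation holds.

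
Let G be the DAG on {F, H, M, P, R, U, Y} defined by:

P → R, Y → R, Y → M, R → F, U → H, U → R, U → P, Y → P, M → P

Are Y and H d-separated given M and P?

Enumerating the 6 paths from Y to H and testing each for blocking by {M, P}:
Path 1: Y → P → R ← U → H
  P is a chain here and P is conditioned on, so the path is blocked at P.
Path 2: Y → P ← U → H
  P is a collider and P is conditioned on, which opens it; U is a fork and U is not conditioned on — no node blocks this path, so it is active.
Path 3: Y → R ← P ← U → H
  R is a collider here and neither R nor any of its descendants is conditioned on, so the collider stays closed — the path is blocked at R.
Path 4: Y → R ← U → H
  R is a collider here and neither R nor any of its descendants is conditioned on, so the collider stays closed — the path is blocked at R.
Path 5: Y → M → P → R ← U → H
  M is a chain here and M is conditioned on, so the path is blocked at M.
Path 6: Y → M → P ← U → H
  M is a chain here and M is conditioned on, so the path is blocked at M.
Since the path Y → P ← U → H is active, Y and H are not d-separated given {M, P}.

No — Y and H are not d-separated given {M, P}.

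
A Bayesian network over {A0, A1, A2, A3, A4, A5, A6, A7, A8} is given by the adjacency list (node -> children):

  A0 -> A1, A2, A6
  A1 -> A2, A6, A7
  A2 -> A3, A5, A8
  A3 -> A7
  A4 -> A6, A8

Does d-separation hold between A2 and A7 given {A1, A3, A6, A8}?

Yes — A2 and A7 are d-separated given {A1, A3, A6, A8}.

We examine all 6 paths between A2 and A7:
Path 1: A2 ← A0 → A1 → A7
  A1 is a chain here and A1 is conditioned on, so the path is blocked at A1.
Path 2: A2 ← A0 → A6 ← A1 → A7
  A1 is a fork here and A1 is conditioned on, so the path is blocked at A1.
Path 3: A2 → A3 → A7
  A3 is a chain here and A3 is conditioned on, so the path is blocked at A3.
Path 4: A2 ← A1 → A7
  A1 is a fork here and A1 is conditioned on, so the path is blocked at A1.
Path 5: A2 → A8 ← A4 → A6 ← A0 → A1 → A7
  A1 is a chain here and A1 is conditioned on, so the path is blocked at A1.
Path 6: A2 → A8 ← A4 → A6 ← A1 → A7
  A1 is a fork here and A1 is conditioned on, so the path is blocked at A1.
Every path is blocked, so A2 and A7 are d-separated given {A1, A3, A6, A8}.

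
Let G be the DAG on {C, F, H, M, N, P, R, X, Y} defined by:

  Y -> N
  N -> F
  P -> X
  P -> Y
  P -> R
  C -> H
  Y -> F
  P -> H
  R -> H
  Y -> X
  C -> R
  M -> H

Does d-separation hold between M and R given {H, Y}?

No

3 paths connect M and R; each must be blocked for d-separation to hold:
  1. M → H ← C → R — H:collider[open]; C:fork[open] ⇒ active
  2. M → H ← R — H:collider[open] ⇒ active
  3. M → H ← P → R — H:collider[open]; P:fork[open] ⇒ active
Because an active path exists, M and R are not d-separated.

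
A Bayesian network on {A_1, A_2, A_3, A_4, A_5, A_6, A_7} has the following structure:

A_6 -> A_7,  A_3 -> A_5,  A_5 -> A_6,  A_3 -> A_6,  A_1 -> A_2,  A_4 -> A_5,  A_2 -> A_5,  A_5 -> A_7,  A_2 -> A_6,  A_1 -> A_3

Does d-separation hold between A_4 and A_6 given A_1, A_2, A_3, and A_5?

Yes — A_4 and A_6 are d-separated given {A_1, A_2, A_3, A_5}.

We examine all 6 paths between A_4 and A_6:
  1. A_4 → A_5 ← A_2 → A_6 — A_5:collider[open]; A_2:fork[blocks] ⇒ blocked
  2. A_4 → A_5 ← A_2 ← A_1 → A_3 → A_6 — A_5:collider[open]; A_2:chain[blocks]; A_1:fork[blocks]; A_3:chain[blocks] ⇒ blocked
  3. A_4 → A_5 → A_6 — A_5:chain[blocks] ⇒ blocked
  4. A_4 → A_5 ← A_3 → A_6 — A_5:collider[open]; A_3:fork[blocks] ⇒ blocked
  5. A_4 → A_5 ← A_3 ← A_1 → A_2 → A_6 — A_5:collider[open]; A_3:chain[blocks]; A_1:fork[blocks]; A_2:chain[blocks] ⇒ blocked
  6. A_4 → A_5 → A_7 ← A_6 — A_5:chain[blocks]; A_7:collider[blocks] ⇒ blocked
Since every path is blocked, d-separation holds.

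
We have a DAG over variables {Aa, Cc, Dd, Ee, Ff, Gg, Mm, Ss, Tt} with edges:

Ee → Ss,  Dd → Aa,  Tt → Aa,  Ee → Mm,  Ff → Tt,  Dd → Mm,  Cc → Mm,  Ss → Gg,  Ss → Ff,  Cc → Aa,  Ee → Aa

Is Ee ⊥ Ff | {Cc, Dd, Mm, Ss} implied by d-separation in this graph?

Yes

There are 4 undirected paths between Ee and Ff; checking each against the conditioning set {Cc, Dd, Mm, Ss}:
Path 1: Ee → Ss → Ff
  Ss is a chain here and Ss is conditioned on, so the path is blocked at Ss.
Path 2: Ee → Aa ← Tt ← Ff
  Aa is a collider here and neither Aa nor any of its descendants is conditioned on, so the collider stays closed — the path is blocked at Aa.
Path 3: Ee → Mm ← Dd → Aa ← Tt ← Ff
  Dd is a fork here and Dd is conditioned on, so the path is blocked at Dd.
Path 4: Ee → Mm ← Cc → Aa ← Tt ← Ff
  Cc is a fork here and Cc is conditioned on, so the path is blocked at Cc.
Since every path is blocked, d-separation holds.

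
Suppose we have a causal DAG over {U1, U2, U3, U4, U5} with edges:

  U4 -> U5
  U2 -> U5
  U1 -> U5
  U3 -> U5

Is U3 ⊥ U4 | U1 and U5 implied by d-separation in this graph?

Only one path connects U3 and U4:
  1. U3 → U5 ← U4 — U5:collider[open] ⇒ active
Since the path U3 → U5 ← U4 is active, U3 and U4 are not d-separated given {U1, U5}.

No — U3 and U4 are not d-separated given {U1, U5}.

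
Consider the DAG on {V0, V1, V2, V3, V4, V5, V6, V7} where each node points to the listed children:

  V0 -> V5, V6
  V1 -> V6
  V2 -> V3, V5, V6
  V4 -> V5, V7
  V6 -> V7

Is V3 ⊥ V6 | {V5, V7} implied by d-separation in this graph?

No — V3 and V6 are not d-separated given {V5, V7}.

Enumerating the 3 paths from V3 to V6 and testing each for blocking by {V5, V7}:
  1. V3 ← V2 → V5 ← V4 → V7 ← V6 — V2:fork[open]; V5:collider[open]; V4:fork[open]; V7:collider[open] ⇒ active
  2. V3 ← V2 → V5 ← V0 → V6 — V2:fork[open]; V5:collider[open]; V0:fork[open] ⇒ active
  3. V3 ← V2 → V6 — V2:fork[open] ⇒ active
Because an active path exists, V3 and V6 are not d-separated.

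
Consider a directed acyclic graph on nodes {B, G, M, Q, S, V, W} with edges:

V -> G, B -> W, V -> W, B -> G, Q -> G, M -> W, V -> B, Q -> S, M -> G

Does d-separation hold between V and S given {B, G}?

No

Enumerating the 5 paths from V to S and testing each for blocking by {B, G}:
Path 1: V → W ← M → G ← Q → S
  W is a collider here and neither W nor any of its descendants is conditioned on, so the collider stays closed — the path is blocked at W.
Path 2: V → W ← B → G ← Q → S
  W is a collider here and neither W nor any of its descendants is conditioned on, so the collider stays closed — the path is blocked at W.
Path 3: V → B → W ← M → G ← Q → S
  B is a chain here and B is conditioned on, so the path is blocked at B.
Path 4: V → B → G ← Q → S
  B is a chain here and B is conditioned on, so the path is blocked at B.
Path 5: V → G ← Q → S
  G is a collider and G is conditioned on, which opens it; Q is a fork and Q is not conditioned on — no node blocks this path, so it is active.
At least one path is unblocked, so d-separation fails.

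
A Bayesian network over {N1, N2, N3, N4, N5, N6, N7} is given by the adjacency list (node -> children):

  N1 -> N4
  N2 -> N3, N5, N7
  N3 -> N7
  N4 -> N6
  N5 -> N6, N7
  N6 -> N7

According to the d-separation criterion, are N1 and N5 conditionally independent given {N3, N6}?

We examine all 4 paths between N1 and N5:
Path 1: N1 → N4 → N6 → N7 ← N3 ← N2 → N5
  N6 is a chain here and N6 is conditioned on, so the path is blocked at N6.
Path 2: N1 → N4 → N6 → N7 ← N2 → N5
  N6 is a chain here and N6 is conditioned on, so the path is blocked at N6.
Path 3: N1 → N4 → N6 → N7 ← N5
  N6 is a chain here and N6 is conditioned on, so the path is blocked at N6.
Path 4: N1 → N4 → N6 ← N5
  N4 is a chain and N4 is not conditioned on; N6 is a collider and N6 is conditioned on, which opens it — no node blocks this path, so it is active.
At least one path is unblocked, so d-separation fails.

No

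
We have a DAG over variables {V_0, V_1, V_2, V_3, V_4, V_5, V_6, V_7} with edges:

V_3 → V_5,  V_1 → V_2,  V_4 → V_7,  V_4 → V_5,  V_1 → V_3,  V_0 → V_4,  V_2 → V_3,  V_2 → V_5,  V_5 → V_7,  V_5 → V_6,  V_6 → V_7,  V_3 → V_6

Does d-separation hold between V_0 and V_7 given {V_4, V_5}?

Yes

6 paths connect V_0 and V_7; each must be blocked for d-separation to hold:
  1. V_0 → V_4 → V_5 ← V_2 ← V_1 → V_3 → V_6 → V_7 — V_4:chain[blocks]; V_5:collider[open]; V_2:chain[open]; V_1:fork[open]; V_3:chain[open]; V_6:chain[open] ⇒ blocked
  2. V_0 → V_4 → V_5 ← V_2 → V_3 → V_6 → V_7 — V_4:chain[blocks]; V_5:collider[open]; V_2:fork[open]; V_3:chain[open]; V_6:chain[open] ⇒ blocked
  3. V_0 → V_4 → V_5 → V_6 → V_7 — V_4:chain[blocks]; V_5:chain[blocks]; V_6:chain[open] ⇒ blocked
  4. V_0 → V_4 → V_5 ← V_3 → V_6 → V_7 — V_4:chain[blocks]; V_5:collider[open]; V_3:fork[open]; V_6:chain[open] ⇒ blocked
  5. V_0 → V_4 → V_5 → V_7 — V_4:chain[blocks]; V_5:chain[blocks] ⇒ blocked
  6. V_0 → V_4 → V_7 — V_4:chain[blocks] ⇒ blocked
All paths are blocked; V_0 ⊥ V_7 | {V_4, V_5} holds.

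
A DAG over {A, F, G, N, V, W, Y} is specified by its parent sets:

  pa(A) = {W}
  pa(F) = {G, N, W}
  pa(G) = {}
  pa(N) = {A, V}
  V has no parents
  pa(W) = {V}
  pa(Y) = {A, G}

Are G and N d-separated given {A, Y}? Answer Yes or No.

There are 6 undirected paths between G and N; checking each against the conditioning set {A, Y}:
Path 1: G → F ← W ← V → N
  F is a collider here and neither F nor any of its descendants is conditioned on, so the collider stays closed — the path is blocked at F.
Path 2: G → F ← W → A → N
  F is a collider here and neither F nor any of its descendants is conditioned on, so the collider stays closed — the path is blocked at F.
Path 3: G → F ← N
  F is a collider here and neither F nor any of its descendants is conditioned on, so the collider stays closed — the path is blocked at F.
Path 4: G → Y ← A ← W → F ← N
  A is a chain here and A is conditioned on, so the path is blocked at A.
Path 5: G → Y ← A ← W ← V → N
  A is a chain here and A is conditioned on, so the path is blocked at A.
Path 6: G → Y ← A → N
  A is a fork here and A is conditioned on, so the path is blocked at A.
Since every path is blocked, d-separation holds.

Yes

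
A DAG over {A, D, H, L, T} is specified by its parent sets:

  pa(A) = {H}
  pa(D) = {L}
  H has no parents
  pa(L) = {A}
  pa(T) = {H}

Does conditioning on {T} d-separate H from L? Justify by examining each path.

No — H and L are not d-separated given {T}.

There is one path between H and L:
  1. H → A → L — A:chain[open] ⇒ active
Because an active path exists, H and L are not d-separated.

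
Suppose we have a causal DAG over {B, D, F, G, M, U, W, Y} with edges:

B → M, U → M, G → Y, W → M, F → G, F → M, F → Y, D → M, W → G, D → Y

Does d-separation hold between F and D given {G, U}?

Yes

6 paths connect F and D; each must be blocked for d-separation to hold:
Path 1: F → G ← W → M ← D
  M is a collider here and neither M nor any of its descendants is conditioned on, so the collider stays closed — the path is blocked at M.
Path 2: F → G → Y ← D
  G is a chain here and G is conditioned on, so the path is blocked at G.
Path 3: F → Y ← G ← W → M ← D
  Y is a collider here and neither Y nor any of its descendants is conditioned on, so the collider stays closed — the path is blocked at Y.
Path 4: F → Y ← D
  Y is a collider here and neither Y nor any of its descendants is conditioned on, so the collider stays closed — the path is blocked at Y.
Path 5: F → M ← W → G → Y ← D
  M is a collider here and neither M nor any of its descendants is conditioned on, so the collider stays closed — the path is blocked at M.
Path 6: F → M ← D
  M is a collider here and neither M nor any of its descendants is conditioned on, so the collider stays closed — the path is blocked at M.
Since every path is blocked, d-separation holds.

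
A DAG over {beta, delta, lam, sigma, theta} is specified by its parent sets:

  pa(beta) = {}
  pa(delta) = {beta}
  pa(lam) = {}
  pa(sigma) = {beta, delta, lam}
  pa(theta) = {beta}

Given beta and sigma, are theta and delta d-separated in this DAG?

We examine all 2 paths between theta and delta:
Path 1: theta ← beta → delta
  beta is a fork here and beta is conditioned on, so the path is blocked at beta.
Path 2: theta ← beta → sigma ← delta
  beta is a fork here and beta is conditioned on, so the path is blocked at beta.
Every path is blocked, so theta and delta are d-separated given {beta, sigma}.

Yes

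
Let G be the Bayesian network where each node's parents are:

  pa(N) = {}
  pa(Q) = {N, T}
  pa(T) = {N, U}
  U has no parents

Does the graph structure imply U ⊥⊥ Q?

2 paths connect U and Q; each must be blocked for d-separation to hold:
  1. U → T → Q — T:chain[open] ⇒ active
  2. U → T ← N → Q — T:collider[blocks]; N:fork[open] ⇒ blocked
Because an active path exists, U and Q are not d-separated.

No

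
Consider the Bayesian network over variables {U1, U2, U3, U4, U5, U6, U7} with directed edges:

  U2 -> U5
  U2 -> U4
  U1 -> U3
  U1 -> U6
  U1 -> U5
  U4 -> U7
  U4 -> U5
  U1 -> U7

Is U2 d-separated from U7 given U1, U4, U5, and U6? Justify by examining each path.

Yes

4 paths connect U2 and U7; each must be blocked for d-separation to hold:
Path 1: U2 → U5 ← U4 → U7
  U4 is a fork here and U4 is conditioned on, so the path is blocked at U4.
Path 2: U2 → U5 ← U1 → U7
  U1 is a fork here and U1 is conditioned on, so the path is blocked at U1.
Path 3: U2 → U4 → U5 ← U1 → U7
  U4 is a chain here and U4 is conditioned on, so the path is blocked at U4.
Path 4: U2 → U4 → U7
  U4 is a chain here and U4 is conditioned on, so the path is blocked at U4.
Since every path is blocked, d-separation holds.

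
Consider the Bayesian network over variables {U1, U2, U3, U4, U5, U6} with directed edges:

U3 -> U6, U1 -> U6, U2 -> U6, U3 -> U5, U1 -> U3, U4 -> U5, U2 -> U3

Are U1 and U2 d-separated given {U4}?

Yes

4 paths connect U1 and U2; each must be blocked for d-separation to hold:
Path 1: U1 → U6 ← U2
  U6 is a collider here and neither U6 nor any of its descendants is conditioned on, so the collider stays closed — the path is blocked at U6.
Path 2: U1 → U6 ← U3 ← U2
  U6 is a collider here and neither U6 nor any of its descendants is conditioned on, so the collider stays closed — the path is blocked at U6.
Path 3: U1 → U3 → U6 ← U2
  U6 is a collider here and neither U6 nor any of its descendants is conditioned on, so the collider stays closed — the path is blocked at U6.
Path 4: U1 → U3 ← U2
  U3 is a collider here and neither U3 nor any of its descendants is conditioned on, so the collider stays closed — the path is blocked at U3.
All paths are blocked; U1 ⊥ U2 | {U4} holds.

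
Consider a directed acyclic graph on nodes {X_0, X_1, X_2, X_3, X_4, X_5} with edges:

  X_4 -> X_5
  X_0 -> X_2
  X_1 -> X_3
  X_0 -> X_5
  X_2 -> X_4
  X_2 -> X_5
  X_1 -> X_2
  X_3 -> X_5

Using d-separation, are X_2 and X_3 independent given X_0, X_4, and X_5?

4 paths connect X_2 and X_3; each must be blocked for d-separation to hold:
  1. X_2 ← X_0 → X_5 ← X_3 — X_0:fork[blocks]; X_5:collider[open] ⇒ blocked
  2. X_2 ← X_1 → X_3 — X_1:fork[open] ⇒ active
  3. X_2 → X_4 → X_5 ← X_3 — X_4:chain[blocks]; X_5:collider[open] ⇒ blocked
  4. X_2 → X_5 ← X_3 — X_5:collider[open] ⇒ active
Since the path X_2 ← X_1 → X_3 is active, X_2 and X_3 are not d-separated given {X_0, X_4, X_5}.

No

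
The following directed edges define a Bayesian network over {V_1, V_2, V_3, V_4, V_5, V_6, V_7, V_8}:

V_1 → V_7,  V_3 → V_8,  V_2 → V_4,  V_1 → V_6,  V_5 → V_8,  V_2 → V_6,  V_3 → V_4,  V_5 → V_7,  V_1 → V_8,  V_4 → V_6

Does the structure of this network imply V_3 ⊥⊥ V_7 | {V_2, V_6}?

No

Enumerating the 6 paths from V_3 to V_7 and testing each for blocking by {V_2, V_6}:
Path 1: V_3 → V_8 ← V_5 → V_7
  V_8 is a collider here and neither V_8 nor any of its descendants is conditioned on, so the collider stays closed — the path is blocked at V_8.
Path 2: V_3 → V_8 ← V_1 → V_7
  V_8 is a collider here and neither V_8 nor any of its descendants is conditioned on, so the collider stays closed — the path is blocked at V_8.
Path 3: V_3 → V_4 ← V_2 → V_6 ← V_1 → V_8 ← V_5 → V_7
  V_2 is a fork here and V_2 is conditioned on, so the path is blocked at V_2.
Path 4: V_3 → V_4 ← V_2 → V_6 ← V_1 → V_7
  V_2 is a fork here and V_2 is conditioned on, so the path is blocked at V_2.
Path 5: V_3 → V_4 → V_6 ← V_1 → V_8 ← V_5 → V_7
  V_8 is a collider here and neither V_8 nor any of its descendants is conditioned on, so the collider stays closed — the path is blocked at V_8.
Path 6: V_3 → V_4 → V_6 ← V_1 → V_7
  V_4 is a chain and V_4 is not conditioned on; V_6 is a collider and V_6 is conditioned on, which opens it; V_1 is a fork and V_1 is not conditioned on — no node blocks this path, so it is active.
Since the path V_3 → V_4 → V_6 ← V_1 → V_7 is active, V_3 and V_7 are not d-separated given {V_2, V_6}.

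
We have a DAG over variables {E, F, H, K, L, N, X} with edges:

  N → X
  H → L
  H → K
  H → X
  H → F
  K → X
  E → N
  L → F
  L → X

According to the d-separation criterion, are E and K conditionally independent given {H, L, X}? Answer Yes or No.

No — E and K are not d-separated given {H, L, X}.

4 paths connect E and K; each must be blocked for d-separation to hold:
Path 1: E → N → X ← H → K
  H is a fork here and H is conditioned on, so the path is blocked at H.
Path 2: E → N → X ← L ← H → K
  L is a chain here and L is conditioned on, so the path is blocked at L.
Path 3: E → N → X ← L → F ← H → K
  L is a fork here and L is conditioned on, so the path is blocked at L.
Path 4: E → N → X ← K
  N is a chain and N is not conditioned on; X is a collider and X is conditioned on, which opens it — no node blocks this path, so it is active.
At least one path is unblocked, so d-separation fails.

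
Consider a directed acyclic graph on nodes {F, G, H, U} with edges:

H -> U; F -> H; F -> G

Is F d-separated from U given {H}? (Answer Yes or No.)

Only one path connects F and U:
  1. F → H → U — H:chain[blocks] ⇒ blocked
Since every path is blocked, d-separation holds.

Yes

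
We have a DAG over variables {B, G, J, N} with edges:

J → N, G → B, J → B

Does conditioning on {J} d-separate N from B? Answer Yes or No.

Yes

There is one path between N and B:
  1. N ← J → B — J:fork[blocks] ⇒ blocked
Every path is blocked, so N and B are d-separated given {J}.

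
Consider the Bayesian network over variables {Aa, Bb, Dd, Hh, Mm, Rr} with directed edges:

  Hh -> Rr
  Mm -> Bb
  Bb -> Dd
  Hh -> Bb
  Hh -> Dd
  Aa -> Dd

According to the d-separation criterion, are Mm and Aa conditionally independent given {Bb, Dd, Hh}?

We examine all 2 paths between Mm and Aa:
Path 1: Mm → Bb ← Hh → Dd ← Aa
  Hh is a fork here and Hh is conditioned on, so the path is blocked at Hh.
Path 2: Mm → Bb → Dd ← Aa
  Bb is a chain here and Bb is conditioned on, so the path is blocked at Bb.
All paths are blocked; Mm ⊥ Aa | {Bb, Dd, Hh} holds.

Yes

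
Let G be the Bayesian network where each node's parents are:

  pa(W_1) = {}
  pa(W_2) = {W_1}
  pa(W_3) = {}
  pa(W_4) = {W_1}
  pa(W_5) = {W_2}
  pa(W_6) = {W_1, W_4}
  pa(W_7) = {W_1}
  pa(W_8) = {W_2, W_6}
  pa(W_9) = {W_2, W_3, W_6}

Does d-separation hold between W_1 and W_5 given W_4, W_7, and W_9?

There are 5 undirected paths between W_1 and W_5; checking each against the conditioning set {W_4, W_7, W_9}:
  1. W_1 → W_4 → W_6 → W_9 ← W_2 → W_5 — W_4:chain[blocks]; W_6:chain[open]; W_9:collider[open]; W_2:fork[open] ⇒ blocked
  2. W_1 → W_4 → W_6 → W_8 ← W_2 → W_5 — W_4:chain[blocks]; W_6:chain[open]; W_8:collider[blocks]; W_2:fork[open] ⇒ blocked
  3. W_1 → W_2 → W_5 — W_2:chain[open] ⇒ active
  4. W_1 → W_6 → W_9 ← W_2 → W_5 — W_6:chain[open]; W_9:collider[open]; W_2:fork[open] ⇒ active
  5. W_1 → W_6 → W_8 ← W_2 → W_5 — W_6:chain[open]; W_8:collider[blocks]; W_2:fork[open] ⇒ blocked
Because an active path exists, W_1 and W_5 are not d-separated.

No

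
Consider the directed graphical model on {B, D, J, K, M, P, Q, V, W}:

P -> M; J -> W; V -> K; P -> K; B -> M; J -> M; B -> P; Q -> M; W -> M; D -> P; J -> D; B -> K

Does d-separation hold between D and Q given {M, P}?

5 paths connect D and Q; each must be blocked for d-separation to hold:
Path 1: D ← J → M ← Q
  J is a fork and J is not conditioned on; M is a collider and M is conditioned on, which opens it — no node blocks this path, so it is active.
Path 2: D ← J → W → M ← Q
  J is a fork and J is not conditioned on; W is a chain and W is not conditioned on; M is a collider and M is conditioned on, which opens it — no node blocks this path, so it is active.
Path 3: D → P → K ← B → M ← Q
  P is a chain here and P is conditioned on, so the path is blocked at P.
Path 4: D → P ← B → M ← Q
  P is a collider and P is conditioned on, which opens it; B is a fork and B is not conditioned on; M is a collider and M is conditioned on, which opens it — no node blocks this path, so it is active.
Path 5: D → P → M ← Q
  P is a chain here and P is conditioned on, so the path is blocked at P.
At least one path is unblocked, so d-separation fails.

No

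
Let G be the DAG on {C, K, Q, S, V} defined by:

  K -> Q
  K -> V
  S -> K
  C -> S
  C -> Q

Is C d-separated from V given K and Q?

Yes

We examine all 2 paths between C and V:
Path 1: C → Q ← K → V
  K is a fork here and K is conditioned on, so the path is blocked at K.
Path 2: C → S → K → V
  K is a chain here and K is conditioned on, so the path is blocked at K.
Every path is blocked, so C and V are d-separated given {K, Q}.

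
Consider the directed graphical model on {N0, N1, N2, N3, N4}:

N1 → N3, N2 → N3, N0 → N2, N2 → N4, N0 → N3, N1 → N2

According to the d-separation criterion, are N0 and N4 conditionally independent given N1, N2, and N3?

We examine all 3 paths between N0 and N4:
Path 1: N0 → N2 → N4
  N2 is a chain here and N2 is conditioned on, so the path is blocked at N2.
Path 2: N0 → N3 ← N2 → N4
  N2 is a fork here and N2 is conditioned on, so the path is blocked at N2.
Path 3: N0 → N3 ← N1 → N2 → N4
  N1 is a fork here and N1 is conditioned on, so the path is blocked at N1.
Since every path is blocked, d-separation holds.

Yes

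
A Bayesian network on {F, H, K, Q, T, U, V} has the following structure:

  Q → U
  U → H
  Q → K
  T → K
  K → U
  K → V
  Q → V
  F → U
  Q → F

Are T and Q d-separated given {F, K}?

No — T and Q are not d-separated given {F, K}.

Enumerating the 4 paths from T to Q and testing each for blocking by {F, K}:
Path 1: T → K → V ← Q
  K is a chain here and K is conditioned on, so the path is blocked at K.
Path 2: T → K → U ← F ← Q
  K is a chain here and K is conditioned on, so the path is blocked at K.
Path 3: T → K → U ← Q
  K is a chain here and K is conditioned on, so the path is blocked at K.
Path 4: T → K ← Q
  K is a collider and K is conditioned on, which opens it — no node blocks this path, so it is active.
Because an active path exists, T and Q are not d-separated.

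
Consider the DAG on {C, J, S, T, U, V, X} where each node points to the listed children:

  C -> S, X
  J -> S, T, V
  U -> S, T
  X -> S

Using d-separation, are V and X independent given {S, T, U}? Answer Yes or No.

No

Enumerating the 4 paths from V to X and testing each for blocking by {S, T, U}:
  1. V ← J → S ← C → X — J:fork[open]; S:collider[open]; C:fork[open] ⇒ active
  2. V ← J → S ← X — J:fork[open]; S:collider[open] ⇒ active
  3. V ← J → T ← U → S ← C → X — J:fork[open]; T:collider[open]; U:fork[blocks]; S:collider[open]; C:fork[open] ⇒ blocked
  4. V ← J → T ← U → S ← X — J:fork[open]; T:collider[open]; U:fork[blocks]; S:collider[open] ⇒ blocked
At least one path is unblocked, so d-separation fails.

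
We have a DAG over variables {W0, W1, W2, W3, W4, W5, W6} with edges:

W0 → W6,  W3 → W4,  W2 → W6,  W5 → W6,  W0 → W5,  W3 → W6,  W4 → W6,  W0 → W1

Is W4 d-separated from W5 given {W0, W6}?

4 paths connect W4 and W5; each must be blocked for d-separation to hold:
Path 1: W4 ← W3 → W6 ← W5
  W3 is a fork and W3 is not conditioned on; W6 is a collider and W6 is conditioned on, which opens it — no node blocks this path, so it is active.
Path 2: W4 ← W3 → W6 ← W0 → W5
  W0 is a fork here and W0 is conditioned on, so the path is blocked at W0.
Path 3: W4 → W6 ← W5
  W6 is a collider and W6 is conditioned on, which opens it — no node blocks this path, so it is active.
Path 4: W4 → W6 ← W0 → W5
  W0 is a fork here and W0 is conditioned on, so the path is blocked at W0.
Since the path W4 ← W3 → W6 ← W5 is active, W4 and W5 are not d-separated given {W0, W6}.

No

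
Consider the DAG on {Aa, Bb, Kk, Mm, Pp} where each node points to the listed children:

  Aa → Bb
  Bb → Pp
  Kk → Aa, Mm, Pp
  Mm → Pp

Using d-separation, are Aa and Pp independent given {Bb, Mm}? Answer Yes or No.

There are 3 undirected paths between Aa and Pp; checking each against the conditioning set {Bb, Mm}:
Path 1: Aa ← Kk → Mm → Pp
  Mm is a chain here and Mm is conditioned on, so the path is blocked at Mm.
Path 2: Aa ← Kk → Pp
  Kk is a fork and Kk is not conditioned on — no node blocks this path, so it is active.
Path 3: Aa → Bb → Pp
  Bb is a chain here and Bb is conditioned on, so the path is blocked at Bb.
Since the path Aa ← Kk → Pp is active, Aa and Pp are not d-separated given {Bb, Mm}.

No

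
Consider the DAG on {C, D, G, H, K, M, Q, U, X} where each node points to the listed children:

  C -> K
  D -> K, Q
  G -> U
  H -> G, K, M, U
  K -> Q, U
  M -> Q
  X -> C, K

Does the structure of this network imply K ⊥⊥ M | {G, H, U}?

Yes

Enumerating the 5 paths from K to M and testing each for blocking by {G, H, U}:
Path 1: K ← D → Q ← M
  Q is a collider here and neither Q nor any of its descendants is conditioned on, so the collider stays closed — the path is blocked at Q.
Path 2: K → U ← G ← H → M
  G is a chain here and G is conditioned on, so the path is blocked at G.
Path 3: K → U ← H → M
  H is a fork here and H is conditioned on, so the path is blocked at H.
Path 4: K → Q ← M
  Q is a collider here and neither Q nor any of its descendants is conditioned on, so the collider stays closed — the path is blocked at Q.
Path 5: K ← H → M
  H is a fork here and H is conditioned on, so the path is blocked at H.
Since every path is blocked, d-separation holds.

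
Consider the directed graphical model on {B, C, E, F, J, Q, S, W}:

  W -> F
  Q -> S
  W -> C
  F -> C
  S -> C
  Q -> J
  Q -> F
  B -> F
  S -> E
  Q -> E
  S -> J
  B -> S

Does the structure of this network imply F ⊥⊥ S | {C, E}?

No

There are 6 undirected paths between F and S; checking each against the conditioning set {C, E}:
Path 1: F ← Q → S
  Q is a fork and Q is not conditioned on — no node blocks this path, so it is active.
Path 2: F ← Q → E ← S
  Q is a fork and Q is not conditioned on; E is a collider and E is conditioned on, which opens it — no node blocks this path, so it is active.
Path 3: F ← Q → J ← S
  J is a collider here and neither J nor any of its descendants is conditioned on, so the collider stays closed — the path is blocked at J.
Path 4: F → C ← S
  C is a collider and C is conditioned on, which opens it — no node blocks this path, so it is active.
Path 5: F ← W → C ← S
  W is a fork and W is not conditioned on; C is a collider and C is conditioned on, which opens it — no node blocks this path, so it is active.
Path 6: F ← B → S
  B is a fork and B is not conditioned on — no node blocks this path, so it is active.
Because an active path exists, F and S are not d-separated.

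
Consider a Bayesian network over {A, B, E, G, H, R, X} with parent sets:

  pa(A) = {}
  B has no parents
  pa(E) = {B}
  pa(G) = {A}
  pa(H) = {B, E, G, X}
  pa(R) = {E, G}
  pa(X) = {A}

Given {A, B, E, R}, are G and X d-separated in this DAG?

Yes

4 paths connect G and X; each must be blocked for d-separation to hold:
Path 1: G → R ← E → H ← X
  E is a fork here and E is conditioned on, so the path is blocked at E.
Path 2: G → R ← E ← B → H ← X
  E is a chain here and E is conditioned on, so the path is blocked at E.
Path 3: G ← A → X
  A is a fork here and A is conditioned on, so the path is blocked at A.
Path 4: G → H ← X
  H is a collider here and neither H nor any of its descendants is conditioned on, so the collider stays closed — the path is blocked at H.
Since every path is blocked, d-separation holds.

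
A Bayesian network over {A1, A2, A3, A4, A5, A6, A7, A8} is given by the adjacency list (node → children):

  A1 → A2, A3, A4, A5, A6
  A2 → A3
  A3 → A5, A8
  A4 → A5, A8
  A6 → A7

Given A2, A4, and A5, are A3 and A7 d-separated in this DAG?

No

We examine all 6 paths between A3 and A7:
  1. A3 → A5 ← A4 ← A1 → A6 → A7 — A5:collider[open]; A4:chain[blocks]; A1:fork[open]; A6:chain[open] ⇒ blocked
  2. A3 → A5 ← A1 → A6 → A7 — A5:collider[open]; A1:fork[open]; A6:chain[open] ⇒ active
  3. A3 → A8 ← A4 → A5 ← A1 → A6 → A7 — A8:collider[blocks]; A4:fork[blocks]; A5:collider[open]; A1:fork[open]; A6:chain[open] ⇒ blocked
  4. A3 → A8 ← A4 ← A1 → A6 → A7 — A8:collider[blocks]; A4:chain[blocks]; A1:fork[open]; A6:chain[open] ⇒ blocked
  5. A3 ← A1 → A6 → A7 — A1:fork[open]; A6:chain[open] ⇒ active
  6. A3 ← A2 ← A1 → A6 → A7 — A2:chain[blocks]; A1:fork[open]; A6:chain[open] ⇒ blocked
Since the path A3 → A5 ← A1 → A6 → A7 is active, A3 and A7 are not d-separated given {A2, A4, A5}.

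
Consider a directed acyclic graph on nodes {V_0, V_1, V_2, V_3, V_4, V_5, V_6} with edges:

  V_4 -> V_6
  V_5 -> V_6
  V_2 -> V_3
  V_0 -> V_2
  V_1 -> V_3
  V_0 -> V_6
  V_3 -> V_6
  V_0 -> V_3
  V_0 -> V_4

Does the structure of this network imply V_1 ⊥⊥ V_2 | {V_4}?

Yes

4 paths connect V_1 and V_2; each must be blocked for d-separation to hold:
Path 1: V_1 → V_3 ← V_2
  V_3 is a collider here and neither V_3 nor any of its descendants is conditioned on, so the collider stays closed — the path is blocked at V_3.
Path 2: V_1 → V_3 ← V_0 → V_2
  V_3 is a collider here and neither V_3 nor any of its descendants is conditioned on, so the collider stays closed — the path is blocked at V_3.
Path 3: V_1 → V_3 → V_6 ← V_0 → V_2
  V_6 is a collider here and neither V_6 nor any of its descendants is conditioned on, so the collider stays closed — the path is blocked at V_6.
Path 4: V_1 → V_3 → V_6 ← V_4 ← V_0 → V_2
  V_6 is a collider here and neither V_6 nor any of its descendants is conditioned on, so the collider stays closed — the path is blocked at V_6.
All paths are blocked; V_1 ⊥ V_2 | {V_4} holds.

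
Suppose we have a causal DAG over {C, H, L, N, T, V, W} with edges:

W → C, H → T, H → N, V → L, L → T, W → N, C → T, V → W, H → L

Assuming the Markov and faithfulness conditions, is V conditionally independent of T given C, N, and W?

No

6 paths connect V and T; each must be blocked for d-separation to hold:
Path 1: V → L ← H → N ← W → C → T
  L is a collider here and neither L nor any of its descendants is conditioned on, so the collider stays closed — the path is blocked at L.
Path 2: V → L ← H → T
  L is a collider here and neither L nor any of its descendants is conditioned on, so the collider stays closed — the path is blocked at L.
Path 3: V → L → T
  L is a chain and L is not conditioned on — no node blocks this path, so it is active.
Path 4: V → W → C → T
  W is a chain here and W is conditioned on, so the path is blocked at W.
Path 5: V → W → N ← H → T
  W is a chain here and W is conditioned on, so the path is blocked at W.
Path 6: V → W → N ← H → L → T
  W is a chain here and W is conditioned on, so the path is blocked at W.
At least one path is unblocked, so d-separation fails.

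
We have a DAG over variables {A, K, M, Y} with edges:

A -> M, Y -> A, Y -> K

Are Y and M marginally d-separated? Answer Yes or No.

No

The only undirected path from Y to M is:
Path 1: Y → A → M
  A is a chain and A is not conditioned on — no node blocks this path, so it is active.
Since the path Y → A → M is active, Y and M are not d-separated given ∅.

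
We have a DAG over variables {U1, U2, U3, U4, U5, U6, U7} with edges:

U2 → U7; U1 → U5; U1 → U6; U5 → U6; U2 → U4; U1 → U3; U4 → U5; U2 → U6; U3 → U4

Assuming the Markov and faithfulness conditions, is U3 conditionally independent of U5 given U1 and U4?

There are 6 undirected paths between U3 and U5; checking each against the conditioning set {U1, U4}:
Path 1: U3 → U4 ← U2 → U6 ← U5
  U6 is a collider here and neither U6 nor any of its descendants is conditioned on, so the collider stays closed — the path is blocked at U6.
Path 2: U3 → U4 ← U2 → U6 ← U1 → U5
  U6 is a collider here and neither U6 nor any of its descendants is conditioned on, so the collider stays closed — the path is blocked at U6.
Path 3: U3 → U4 → U5
  U4 is a chain here and U4 is conditioned on, so the path is blocked at U4.
Path 4: U3 ← U1 → U5
  U1 is a fork here and U1 is conditioned on, so the path is blocked at U1.
Path 5: U3 ← U1 → U6 ← U2 → U4 → U5
  U1 is a fork here and U1 is conditioned on, so the path is blocked at U1.
Path 6: U3 ← U1 → U6 ← U5
  U1 is a fork here and U1 is conditioned on, so the path is blocked at U1.
Since every path is blocked, d-separation holds.

Yes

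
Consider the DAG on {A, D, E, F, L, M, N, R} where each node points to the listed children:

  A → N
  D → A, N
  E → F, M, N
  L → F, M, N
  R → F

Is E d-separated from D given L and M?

Yes

There are 6 undirected paths between E and D; checking each against the conditioning set {L, M}:
  1. E → M ← L → N ← D — M:collider[open]; L:fork[blocks]; N:collider[blocks] ⇒ blocked
  2. E → M ← L → N ← A ← D — M:collider[open]; L:fork[blocks]; N:collider[blocks]; A:chain[open] ⇒ blocked
  3. E → F ← L → N ← D — F:collider[blocks]; L:fork[blocks]; N:collider[blocks] ⇒ blocked
  4. E → F ← L → N ← A ← D — F:collider[blocks]; L:fork[blocks]; N:collider[blocks]; A:chain[open] ⇒ blocked
  5. E → N ← D — N:collider[blocks] ⇒ blocked
  6. E → N ← A ← D — N:collider[blocks]; A:chain[open] ⇒ blocked
Every path is blocked, so E and D are d-separated given {L, M}.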